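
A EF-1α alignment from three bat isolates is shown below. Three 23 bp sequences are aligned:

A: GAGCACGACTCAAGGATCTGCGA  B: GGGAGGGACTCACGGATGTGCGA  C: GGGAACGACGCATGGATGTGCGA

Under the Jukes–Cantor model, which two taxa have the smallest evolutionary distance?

B and C

A–B: 6/23 differ, p = 0.261, d = 0.321.
A–C: 5/23 differ, p = 0.217, d = 0.257.
B–C: 4/23 differ, p = 0.174, d = 0.198.
The smallest distance is between B and C.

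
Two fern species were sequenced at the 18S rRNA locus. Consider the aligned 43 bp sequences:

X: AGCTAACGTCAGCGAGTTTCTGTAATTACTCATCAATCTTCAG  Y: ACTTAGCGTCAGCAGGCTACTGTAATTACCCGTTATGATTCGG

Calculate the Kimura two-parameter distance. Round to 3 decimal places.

Of 43 sites, 9 differences are transitions and 5 are transversions, so P = 9/43 ≈ 0.209302 and Q = 5/43 ≈ 0.116279.
Under the Kimura two-parameter model, d = −½ ln(1 − 2P − Q) − ¼ ln(1 − 2Q).
1 − 2P − Q = 0.465117, giving −½ ln(0.465117) = 0.382733.
1 − 2Q = 0.767442, giving −¼ ln(0.767442) = 0.066173.
d = 0.382733 + 0.066173 = 0.448906.

0.449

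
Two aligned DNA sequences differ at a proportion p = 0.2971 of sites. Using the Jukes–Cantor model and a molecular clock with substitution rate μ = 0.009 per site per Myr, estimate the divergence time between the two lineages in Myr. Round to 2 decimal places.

d = −(3/4) ln(1 − 4p/3) = −0.75 ln(1 − 0.396133) = −0.75 ln(0.603867)
  = −0.75 × (-0.504401) = 0.378301 substitutions/site.
Under a molecular clock d = 2μt, so t = d/(2μ) = 0.378301 / (2 × 0.009) = 21.02 Myr.

21.02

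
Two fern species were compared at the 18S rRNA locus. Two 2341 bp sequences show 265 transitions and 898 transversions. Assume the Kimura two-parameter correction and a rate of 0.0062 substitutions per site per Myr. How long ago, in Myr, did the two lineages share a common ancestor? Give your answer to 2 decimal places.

67.35

P = 265/2341 ≈ 0.113199 and Q = 898/2341 ≈ 0.383597.
Under the Kimura two-parameter model, d = −½ ln(1 − 2P − Q) − ¼ ln(1 − 2Q).
1 − 2P − Q = 0.390005, giving −½ ln(0.390005) = 0.470798.
1 − 2Q = 0.232806, giving −¼ ln(0.232806) = 0.364387.
d = 0.470798 + 0.364387 = 0.835185.
Under a molecular clock d = 2μt, so t = d/(2μ) = 0.835185 / (2 × 0.0062) = 67.35 Myr.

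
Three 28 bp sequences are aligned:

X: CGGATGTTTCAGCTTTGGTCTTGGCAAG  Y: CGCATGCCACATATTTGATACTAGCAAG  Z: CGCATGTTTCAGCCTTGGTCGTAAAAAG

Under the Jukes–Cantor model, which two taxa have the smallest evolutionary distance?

X–Y: 10/28 differ, p = 0.357, d = 0.485.
X–Z: 6/28 differ, p = 0.214, d = 0.252.
Y–Z: 11/28 differ, p = 0.393, d = 0.556.
The smallest distance is between X and Z.

X and Z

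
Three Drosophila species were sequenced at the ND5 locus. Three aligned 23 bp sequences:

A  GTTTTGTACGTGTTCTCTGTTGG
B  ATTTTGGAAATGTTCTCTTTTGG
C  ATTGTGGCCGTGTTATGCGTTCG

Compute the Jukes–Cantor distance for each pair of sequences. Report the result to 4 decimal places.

A–B: 5/23 sites differ → p ≈ 0.217391, d = −0.75 ln(1 − 0.289855) = 0.256715 ≈ 0.2567.
A–C: 8/23 sites differ → p ≈ 0.347826, d = −0.75 ln(1 − 0.463768) = 0.467391 ≈ 0.4674.
B–C: 9/23 sites differ → p ≈ 0.391304, d = −0.75 ln(1 − 0.521739) = 0.553199 ≈ 0.5532.

d(A,B) = 0.2567, d(A,C) = 0.4674, d(B,C) = 0.5532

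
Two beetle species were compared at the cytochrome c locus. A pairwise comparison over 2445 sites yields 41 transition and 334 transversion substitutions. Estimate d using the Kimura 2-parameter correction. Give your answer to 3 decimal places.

P = 41/2445 ≈ 0.016769 and Q = 334/2445 ≈ 0.136605.
Under the Kimura two-parameter model, d = −½ ln(1 − 2P − Q) − ¼ ln(1 − 2Q).
1 − 2P − Q = 0.829857, giving −½ ln(0.829857) = 0.093251.
1 − 2Q = 0.72679, giving −¼ ln(0.72679) = 0.079779.
d = 0.093251 + 0.079779 = 0.173030.

0.173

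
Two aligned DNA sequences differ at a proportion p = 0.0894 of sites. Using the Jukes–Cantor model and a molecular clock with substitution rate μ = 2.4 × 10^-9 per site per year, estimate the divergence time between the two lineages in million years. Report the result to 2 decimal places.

19.83

d = −(3/4) ln(1 − 4p/3) = −0.75 ln(1 − 0.1192) = −0.75 ln(0.8808)
  = −0.75 × (-0.126925) = 0.095194 substitutions/site.
Under a molecular clock d = 2μt, so t = d/(2μ) = 0.095194 / (2 × 2.4 × 10^-9) = 19.83 million years.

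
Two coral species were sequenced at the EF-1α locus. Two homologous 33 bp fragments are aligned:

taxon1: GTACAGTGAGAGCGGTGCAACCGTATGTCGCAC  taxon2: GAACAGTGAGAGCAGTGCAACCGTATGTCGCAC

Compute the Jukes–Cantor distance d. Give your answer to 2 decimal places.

The sequences differ at 2 of 33 sites (2, 14), so p = 2/33 ≈ 0.060606.
d = −(3/4) ln(1 − 4p/3) = −0.75 ln(1 − 0.080808) = −0.75 ln(0.919192)
  = −0.75 × (-0.084260) = 0.063195 substitutions/site.

0.06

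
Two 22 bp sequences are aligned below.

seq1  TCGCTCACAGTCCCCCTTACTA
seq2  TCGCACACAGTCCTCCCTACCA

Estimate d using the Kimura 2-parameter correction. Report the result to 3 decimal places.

0.215

Of 22 sites, 3 differences are transitions and 1 are transversions, so P = 3/22 ≈ 0.136364 and Q = 1/22 ≈ 0.045455.
Under the Kimura two-parameter model, d = −½ ln(1 − 2P − Q) − ¼ ln(1 − 2Q).
1 − 2P − Q = 0.681817, giving −½ ln(0.681817) = 0.191497.
1 − 2Q = 0.90909, giving −¼ ln(0.90909) = 0.023828.
d = 0.191497 + 0.023828 = 0.215325.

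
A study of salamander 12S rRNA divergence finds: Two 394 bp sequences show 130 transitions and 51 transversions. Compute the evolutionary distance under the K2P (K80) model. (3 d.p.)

P = 130/394 ≈ 0.329949 and Q = 51/394 ≈ 0.129442.
Under the Kimura two-parameter model, d = −½ ln(1 − 2P − Q) − ¼ ln(1 − 2Q).
1 − 2P − Q = 0.21066, giving −½ ln(0.21066) = 0.778755.
1 − 2Q = 0.741116, giving −¼ ln(0.741116) = 0.074900.
d = 0.778755 + 0.074900 = 0.853655.

0.854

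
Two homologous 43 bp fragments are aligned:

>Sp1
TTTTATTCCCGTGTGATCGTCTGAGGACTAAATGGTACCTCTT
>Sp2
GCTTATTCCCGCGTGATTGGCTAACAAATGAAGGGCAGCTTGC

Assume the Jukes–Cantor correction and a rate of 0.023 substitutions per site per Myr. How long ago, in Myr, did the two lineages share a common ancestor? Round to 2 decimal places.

The sequences differ at 16 of 43 sites, so p = 16/43 ≈ 0.372093.
d = −(3/4) ln(1 − 4p/3) = −0.75 ln(1 − 0.496124) = −0.75 ln(0.503876)
  = −0.75 × (-0.685425) = 0.514069 substitutions/site.
Under a molecular clock d = 2μt, so t = d/(2μ) = 0.514069 / (2 × 0.023) = 11.18 Myr.

11.18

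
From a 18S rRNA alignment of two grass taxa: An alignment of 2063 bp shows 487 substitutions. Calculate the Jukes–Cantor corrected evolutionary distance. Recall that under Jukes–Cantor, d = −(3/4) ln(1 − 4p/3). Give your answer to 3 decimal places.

p = 487/2063 ≈ 0.236064.
d = −(3/4) ln(1 − 4p/3) = −0.75 ln(1 − 0.314752) = −0.75 ln(0.685248)
  = −0.75 × (-0.377974) = 0.283481 substitutions/site.

0.283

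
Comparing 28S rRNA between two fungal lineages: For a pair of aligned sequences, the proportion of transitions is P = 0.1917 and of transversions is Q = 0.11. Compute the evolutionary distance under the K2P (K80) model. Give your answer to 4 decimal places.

0.4021

Under the Kimura two-parameter model, d = −½ ln(1 − 2P − Q) − ¼ ln(1 − 2Q).
1 − 2P − Q = 0.5066, giving −½ ln(0.5066) = 0.340017.
1 − 2Q = 0.78, giving −¼ ln(0.78) = 0.062115.
d = 0.340017 + 0.062115 = 0.402132.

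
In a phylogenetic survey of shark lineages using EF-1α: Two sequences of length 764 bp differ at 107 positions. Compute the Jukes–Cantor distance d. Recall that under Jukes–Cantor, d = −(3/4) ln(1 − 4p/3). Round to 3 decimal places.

p = 107/764 ≈ 0.140052.
d = −(3/4) ln(1 − 4p/3) = −0.75 ln(1 − 0.186736) = −0.75 ln(0.813264)
  = −0.75 × (-0.206699) = 0.155024 substitutions/site.

0.155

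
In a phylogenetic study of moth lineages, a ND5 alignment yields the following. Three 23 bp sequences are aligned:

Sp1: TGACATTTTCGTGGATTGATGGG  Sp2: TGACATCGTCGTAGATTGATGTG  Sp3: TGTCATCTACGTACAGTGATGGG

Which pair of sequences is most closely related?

Sp1 and Sp2

Sp1–Sp2: 4/23 differ, p = 0.174, d = 0.198.
Sp1–Sp3: 6/23 differ, p = 0.261, d = 0.321.
Sp2–Sp3: 6/23 differ, p = 0.261, d = 0.321.
The smallest distance is between Sp1 and Sp2.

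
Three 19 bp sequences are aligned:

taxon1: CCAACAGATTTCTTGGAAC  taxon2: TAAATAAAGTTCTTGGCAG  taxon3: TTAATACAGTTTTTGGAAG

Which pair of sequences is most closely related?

taxon2 and taxon3

taxon1–taxon2: 7/19 differ, p = 0.368, d = 0.507.
taxon1–taxon3: 7/19 differ, p = 0.368, d = 0.507.
taxon2–taxon3: 4/19 differ, p = 0.211, d = 0.247.
The smallest distance is between taxon2 and taxon3.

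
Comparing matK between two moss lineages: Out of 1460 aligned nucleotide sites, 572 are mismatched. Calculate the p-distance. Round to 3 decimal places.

p = 572/1460 = 0.391780… ≈ 0.392 (to 3 d.p.).

0.392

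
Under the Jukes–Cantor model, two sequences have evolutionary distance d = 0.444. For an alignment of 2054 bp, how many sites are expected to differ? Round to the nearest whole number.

688

Invert JC69: p = (3/4)(1 − e^(−4d/3)) = 0.75 × (1 − e^(-0.592)) = 0.75 × (1 − 0.553220) = 0.335085.
Expected differing sites = pL ≈ 0.335085 × 2054 = 688.26459 ≈ 688.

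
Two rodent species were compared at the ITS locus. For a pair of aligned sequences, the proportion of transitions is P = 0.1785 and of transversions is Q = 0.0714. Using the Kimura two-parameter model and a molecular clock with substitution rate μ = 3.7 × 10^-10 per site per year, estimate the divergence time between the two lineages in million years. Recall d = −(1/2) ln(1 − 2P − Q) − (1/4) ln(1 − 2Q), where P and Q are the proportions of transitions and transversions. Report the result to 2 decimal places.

Under the Kimura two-parameter model, d = −½ ln(1 − 2P − Q) − ¼ ln(1 − 2Q).
1 − 2P − Q = 0.5716, giving −½ ln(0.5716) = 0.279658.
1 − 2Q = 0.8572, giving −¼ ln(0.8572) = 0.038521.
d = 0.279658 + 0.038521 = 0.318179.
Under a molecular clock d = 2μt, so t = d/(2μ) = 0.318179 / (2 × 3.7 × 10^-10) = 429.97 million years.

429.97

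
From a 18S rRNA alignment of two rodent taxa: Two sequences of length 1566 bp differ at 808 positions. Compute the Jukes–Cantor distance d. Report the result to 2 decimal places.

0.87

p = 808/1566 ≈ 0.515964.
d = −(3/4) ln(1 − 4p/3) = −0.75 ln(1 − 0.687952) = −0.75 ln(0.312048)
  = −0.75 × (-1.164598) = 0.873449 substitutions/site.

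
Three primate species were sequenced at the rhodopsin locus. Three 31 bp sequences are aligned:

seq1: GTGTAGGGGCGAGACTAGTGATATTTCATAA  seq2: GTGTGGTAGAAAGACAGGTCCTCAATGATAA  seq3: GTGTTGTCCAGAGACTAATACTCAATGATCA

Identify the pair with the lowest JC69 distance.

seq2 and seq3

seq1–seq2: 13/31 differ, p = 0.419, d = 0.614.
seq1–seq3: 13/31 differ, p = 0.419, d = 0.614.
seq2–seq3: 9/31 differ, p = 0.290, d = 0.367.
The smallest distance is between seq2 and seq3.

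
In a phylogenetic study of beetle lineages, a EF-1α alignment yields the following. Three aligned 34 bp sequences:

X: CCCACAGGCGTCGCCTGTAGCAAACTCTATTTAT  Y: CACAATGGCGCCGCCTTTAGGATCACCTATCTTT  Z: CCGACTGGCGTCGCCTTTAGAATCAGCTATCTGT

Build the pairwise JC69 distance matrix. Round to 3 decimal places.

X–Y: 12/34 sites differ → p ≈ 0.352941, d = −0.75 ln(1 − 0.470588) = 0.476991 ≈ 0.477.
X–Z: 10/34 sites differ → p ≈ 0.294118, d = −0.75 ln(1 − 0.392157) = 0.373379 ≈ 0.373.
Y–Z: 7/34 sites differ → p ≈ 0.205882, d = −0.75 ln(1 − 0.274509) = 0.240680 ≈ 0.241.

d(X,Y) = 0.477, d(X,Z) = 0.373, d(Y,Z) = 0.241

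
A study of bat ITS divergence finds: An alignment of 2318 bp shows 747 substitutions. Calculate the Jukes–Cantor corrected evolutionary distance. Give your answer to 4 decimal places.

p = 747/2318 ≈ 0.322261.
d = −(3/4) ln(1 − 4p/3) = −0.75 ln(1 − 0.429681) = −0.75 ln(0.570319)
  = −0.75 × (-0.561559) = 0.421169 substitutions/site.

0.4212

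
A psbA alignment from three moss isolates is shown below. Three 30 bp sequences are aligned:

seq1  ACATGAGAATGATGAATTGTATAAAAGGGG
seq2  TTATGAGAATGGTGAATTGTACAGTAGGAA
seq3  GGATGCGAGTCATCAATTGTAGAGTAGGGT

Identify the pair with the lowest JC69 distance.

seq1–seq2: 8/30 differ, p = 0.267, d = 0.330.
seq1–seq3: 10/30 differ, p = 0.333, d = 0.441.
seq2–seq3: 10/30 differ, p = 0.333, d = 0.441.
The smallest distance is between seq1 and seq2.

seq1 and seq2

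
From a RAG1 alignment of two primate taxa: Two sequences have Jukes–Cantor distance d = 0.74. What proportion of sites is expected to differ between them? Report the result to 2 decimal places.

0.47

p = (3/4)(1 − e^(−4d/3)) = 0.75 × (1 − e^(-0.986667)) = 0.75 × (1 − 0.372817) = 0.470387.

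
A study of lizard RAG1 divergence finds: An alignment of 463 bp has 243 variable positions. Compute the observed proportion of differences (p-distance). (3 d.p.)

p = 243/463 = 0.524838… ≈ 0.525 (to 3 d.p.).

0.525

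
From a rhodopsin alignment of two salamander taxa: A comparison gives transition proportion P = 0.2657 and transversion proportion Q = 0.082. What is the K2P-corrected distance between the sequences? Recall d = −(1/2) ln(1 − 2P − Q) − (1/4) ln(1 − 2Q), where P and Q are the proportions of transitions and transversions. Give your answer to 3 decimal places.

0.520

Under the Kimura two-parameter model, d = −½ ln(1 − 2P − Q) − ¼ ln(1 − 2Q).
1 − 2P − Q = 0.3866, giving −½ ln(0.3866) = 0.475182.
1 − 2Q = 0.836, giving −¼ ln(0.836) = 0.044782.
d = 0.475182 + 0.044782 = 0.519964.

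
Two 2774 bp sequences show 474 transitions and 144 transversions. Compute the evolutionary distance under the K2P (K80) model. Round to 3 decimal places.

P = 474/2774 ≈ 0.170872 and Q = 144/2774 ≈ 0.051911.
Under the Kimura two-parameter model, d = −½ ln(1 − 2P − Q) − ¼ ln(1 − 2Q).
1 − 2P − Q = 0.606345, giving −½ ln(0.606345) = 0.250153.
1 − 2Q = 0.896178, giving −¼ ln(0.896178) = 0.027404.
d = 0.250153 + 0.027404 = 0.277557.

0.278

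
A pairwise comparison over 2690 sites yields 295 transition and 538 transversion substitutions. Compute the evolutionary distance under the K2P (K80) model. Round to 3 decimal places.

0.399

P = 295/2690 ≈ 0.109665 and Q = 538/2690 = 0.2.
Under the Kimura two-parameter model, d = −½ ln(1 − 2P − Q) − ¼ ln(1 − 2Q).
1 − 2P − Q = 0.58067, giving −½ ln(0.58067) = 0.271786.
1 − 2Q = 0.6, giving −¼ ln(0.6) = 0.127706.
d = 0.271786 + 0.127706 = 0.399492.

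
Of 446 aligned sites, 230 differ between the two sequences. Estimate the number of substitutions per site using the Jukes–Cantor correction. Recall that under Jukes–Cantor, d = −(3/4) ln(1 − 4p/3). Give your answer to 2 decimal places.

0.87

p = 230/446 ≈ 0.515695.
d = −(3/4) ln(1 − 4p/3) = −0.75 ln(1 − 0.687593) = −0.75 ln(0.312407)
  = −0.75 × (-1.163448) = 0.872586 substitutions/site.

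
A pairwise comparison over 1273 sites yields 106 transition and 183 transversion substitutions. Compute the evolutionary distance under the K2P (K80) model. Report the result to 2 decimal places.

P = 106/1273 ≈ 0.083268 and Q = 183/1273 ≈ 0.143755.
Under the Kimura two-parameter model, d = −½ ln(1 − 2P − Q) − ¼ ln(1 − 2Q).
1 − 2P − Q = 0.689709, giving −½ ln(0.689709) = 0.185743.
1 − 2Q = 0.71249, giving −¼ ln(0.71249) = 0.084747.
d = 0.185743 + 0.084747 = 0.270490.

0.27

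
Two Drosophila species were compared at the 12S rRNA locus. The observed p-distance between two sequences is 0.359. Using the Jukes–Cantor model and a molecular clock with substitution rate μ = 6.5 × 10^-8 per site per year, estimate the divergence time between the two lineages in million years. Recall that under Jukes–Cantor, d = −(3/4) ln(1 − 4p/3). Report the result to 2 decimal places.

3.76

d = −(3/4) ln(1 − 4p/3) = −0.75 ln(1 − 0.478667) = −0.75 ln(0.521333)
  = −0.75 × (-0.651366) = 0.488525 substitutions/site.
Under a molecular clock d = 2μt, so t = d/(2μ) = 0.488525 / (2 × 6.5 × 10^-8) = 3.76 million years.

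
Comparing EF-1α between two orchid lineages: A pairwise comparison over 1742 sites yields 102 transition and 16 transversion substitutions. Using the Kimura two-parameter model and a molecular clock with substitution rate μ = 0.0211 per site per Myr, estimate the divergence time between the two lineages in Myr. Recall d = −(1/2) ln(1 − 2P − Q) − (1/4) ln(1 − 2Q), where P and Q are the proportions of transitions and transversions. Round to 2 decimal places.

1.71

P = 102/1742 ≈ 0.058553 and Q = 16/1742 ≈ 0.009185.
Under the Kimura two-parameter model, d = −½ ln(1 − 2P − Q) − ¼ ln(1 − 2Q).
1 − 2P − Q = 0.873709, giving −½ ln(0.873709) = 0.067504.
1 − 2Q = 0.98163, giving −¼ ln(0.98163) = 0.004635.
d = 0.067504 + 0.004635 = 0.072139.
Under a molecular clock d = 2μt, so t = d/(2μ) = 0.072139 / (2 × 0.0211) = 1.71 Myr.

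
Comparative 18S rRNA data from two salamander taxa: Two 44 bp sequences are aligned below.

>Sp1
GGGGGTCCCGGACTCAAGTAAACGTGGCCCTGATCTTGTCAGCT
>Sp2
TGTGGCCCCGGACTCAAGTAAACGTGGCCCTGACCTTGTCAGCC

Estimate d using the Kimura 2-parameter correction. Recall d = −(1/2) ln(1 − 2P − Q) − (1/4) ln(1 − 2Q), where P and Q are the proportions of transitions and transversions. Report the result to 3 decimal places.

Of 44 sites, 3 differences are transitions and 2 are transversions, so P = 3/44 ≈ 0.068182 and Q = 2/44 ≈ 0.045455.
Under the Kimura two-parameter model, d = −½ ln(1 − 2P − Q) − ¼ ln(1 − 2Q).
1 − 2P − Q = 0.818181, giving −½ ln(0.818181) = 0.100336.
1 − 2Q = 0.90909, giving −¼ ln(0.90909) = 0.023828.
d = 0.100336 + 0.023828 = 0.124164.

0.124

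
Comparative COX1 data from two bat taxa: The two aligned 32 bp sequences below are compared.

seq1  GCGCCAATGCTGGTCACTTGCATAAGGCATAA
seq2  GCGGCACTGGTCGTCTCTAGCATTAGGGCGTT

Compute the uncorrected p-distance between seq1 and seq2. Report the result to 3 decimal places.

0.375

The sequences differ at 12 of 32 positions.
p = 12/32 = 0.375.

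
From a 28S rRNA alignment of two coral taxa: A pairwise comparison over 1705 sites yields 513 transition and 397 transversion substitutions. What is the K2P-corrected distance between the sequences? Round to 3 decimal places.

1.056

P = 513/1705 ≈ 0.30088 and Q = 397/1705 ≈ 0.232845.
Under the Kimura two-parameter model, d = −½ ln(1 − 2P − Q) − ¼ ln(1 − 2Q).
1 − 2P − Q = 0.165395, giving −½ ln(0.165395) = 0.899709.
1 − 2Q = 0.53431, giving −¼ ln(0.53431) = 0.156695.
d = 0.899709 + 0.156695 = 1.056404.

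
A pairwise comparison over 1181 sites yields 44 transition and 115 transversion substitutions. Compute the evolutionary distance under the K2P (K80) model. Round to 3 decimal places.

P = 44/1181 ≈ 0.037257 and Q = 115/1181 ≈ 0.097375.
Under the Kimura two-parameter model, d = −½ ln(1 − 2P − Q) − ¼ ln(1 − 2Q).
1 − 2P − Q = 0.828111, giving −½ ln(0.828111) = 0.094304.
1 − 2Q = 0.80525, giving −¼ ln(0.80525) = 0.054151.
d = 0.094304 + 0.054151 = 0.148455.

0.148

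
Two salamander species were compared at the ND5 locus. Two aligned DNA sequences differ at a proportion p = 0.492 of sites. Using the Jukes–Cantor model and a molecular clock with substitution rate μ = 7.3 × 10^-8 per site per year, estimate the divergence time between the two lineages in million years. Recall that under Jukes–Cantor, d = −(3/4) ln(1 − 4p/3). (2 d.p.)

5.48

d = −(3/4) ln(1 − 4p/3) = −0.75 ln(1 − 0.656) = −0.75 ln(0.344)
  = −0.75 × (-1.067114) = 0.800336 substitutions/site.
Under a molecular clock d = 2μt, so t = d/(2μ) = 0.800336 / (2 × 7.3 × 10^-8) = 5.48 million years.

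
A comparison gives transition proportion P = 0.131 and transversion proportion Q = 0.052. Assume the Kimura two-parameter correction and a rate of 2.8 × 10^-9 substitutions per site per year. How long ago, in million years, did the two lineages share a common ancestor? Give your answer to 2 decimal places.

Under the Kimura two-parameter model, d = −½ ln(1 − 2P − Q) − ¼ ln(1 − 2Q).
1 − 2P − Q = 0.686, giving −½ ln(0.686) = 0.188439.
1 − 2Q = 0.896, giving −¼ ln(0.896) = 0.027454.
d = 0.188439 + 0.027454 = 0.215893.
Under a molecular clock d = 2μt, so t = d/(2μ) = 0.215893 / (2 × 2.8 × 10^-9) = 38.55 million years.

38.55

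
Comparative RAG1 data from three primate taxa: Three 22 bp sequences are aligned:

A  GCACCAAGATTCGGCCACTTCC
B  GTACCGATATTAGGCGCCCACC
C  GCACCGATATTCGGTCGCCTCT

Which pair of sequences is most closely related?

A–B: 8/22 differ, p = 0.364, d = 0.497.
A–C: 6/22 differ, p = 0.273, d = 0.339.
B–C: 7/22 differ, p = 0.318, d = 0.414.
The smallest distance is between A and C.

A and C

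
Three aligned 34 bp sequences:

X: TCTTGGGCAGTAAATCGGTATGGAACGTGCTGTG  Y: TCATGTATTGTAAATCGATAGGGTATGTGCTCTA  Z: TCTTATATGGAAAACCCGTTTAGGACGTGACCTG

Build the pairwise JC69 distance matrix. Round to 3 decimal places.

d(X,Y) = 0.423, d(X,Z) = 0.597, d(Y,Z) = 0.665

X–Y: 11/34 sites differ → p ≈ 0.323529, d = −0.75 ln(1 − 0.431372) = 0.423397 ≈ 0.423.
X–Z: 14/34 sites differ → p ≈ 0.411765, d = −0.75 ln(1 − 0.54902) = 0.597249 ≈ 0.597.
Y–Z: 15/34 sites differ → p ≈ 0.441176, d = −0.75 ln(1 − 0.588235) = 0.665477 ≈ 0.665.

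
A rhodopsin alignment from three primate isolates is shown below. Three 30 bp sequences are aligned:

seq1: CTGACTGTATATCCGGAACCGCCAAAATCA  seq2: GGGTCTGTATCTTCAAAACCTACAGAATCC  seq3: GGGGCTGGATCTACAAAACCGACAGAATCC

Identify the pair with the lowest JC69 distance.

seq2 and seq3

seq1–seq2: 11/30 differ, p = 0.367, d = 0.503.
seq1–seq3: 11/30 differ, p = 0.367, d = 0.503.
seq2–seq3: 4/30 differ, p = 0.133, d = 0.147.
The smallest distance is between seq2 and seq3.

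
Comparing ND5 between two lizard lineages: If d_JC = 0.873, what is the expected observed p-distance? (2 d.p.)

p = (3/4)(1 − e^(−4d/3)) = 0.75 × (1 − e^(-1.164)) = 0.75 × (1 − 0.312235) = 0.515824.

0.52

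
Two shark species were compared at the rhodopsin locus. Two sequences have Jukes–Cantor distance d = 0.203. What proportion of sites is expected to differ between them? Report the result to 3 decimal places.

p = (3/4)(1 − e^(−4d/3)) = 0.75 × (1 − e^(-0.270667)) = 0.75 × (1 − 0.762870) = 0.177848.

0.178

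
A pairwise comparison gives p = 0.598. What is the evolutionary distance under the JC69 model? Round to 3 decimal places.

1.197

d = −(3/4) ln(1 − 4p/3) = −0.75 ln(1 − 0.797333) = −0.75 ln(0.202667)
  = −0.75 × (-1.596191) = 1.197143 substitutions/site.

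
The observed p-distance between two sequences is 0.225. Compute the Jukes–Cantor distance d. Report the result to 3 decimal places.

d = −(3/4) ln(1 − 4p/3) = −0.75 ln(1 − 0.3) = −0.75 ln(0.7)
  = −0.75 × (-0.356675) = 0.267506 substitutions/site.

0.268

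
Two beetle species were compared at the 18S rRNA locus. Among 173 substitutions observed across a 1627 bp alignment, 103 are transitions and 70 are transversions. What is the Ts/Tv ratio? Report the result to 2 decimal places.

R = 103/70 = 1.471428… ≈ 1.47 (to 2 d.p.).

1.47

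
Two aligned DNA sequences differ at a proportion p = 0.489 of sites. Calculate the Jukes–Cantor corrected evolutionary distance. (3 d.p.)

0.792

d = −(3/4) ln(1 − 4p/3) = −0.75 ln(1 − 0.652) = −0.75 ln(0.348)
  = −0.75 × (-1.055553) = 0.791665 substitutions/site.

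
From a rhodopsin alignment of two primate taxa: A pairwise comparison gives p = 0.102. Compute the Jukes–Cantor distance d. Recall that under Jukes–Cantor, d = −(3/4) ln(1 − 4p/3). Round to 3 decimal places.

0.110

d = −(3/4) ln(1 − 4p/3) = −0.75 ln(1 − 0.136) = −0.75 ln(0.864)
  = −0.75 × (-0.146183) = 0.109637 substitutions/site.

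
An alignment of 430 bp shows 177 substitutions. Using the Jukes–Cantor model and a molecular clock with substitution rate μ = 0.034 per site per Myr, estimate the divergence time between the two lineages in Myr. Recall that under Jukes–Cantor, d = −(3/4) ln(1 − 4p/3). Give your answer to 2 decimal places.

8.78

p = 177/430 ≈ 0.411628.
d = −(3/4) ln(1 − 4p/3) = −0.75 ln(1 − 0.548837) = −0.75 ln(0.451163)
  = −0.75 × (-0.795927) = 0.596945 substitutions/site.
Under a molecular clock d = 2μt, so t = d/(2μ) = 0.596945 / (2 × 0.034) = 8.78 Myr.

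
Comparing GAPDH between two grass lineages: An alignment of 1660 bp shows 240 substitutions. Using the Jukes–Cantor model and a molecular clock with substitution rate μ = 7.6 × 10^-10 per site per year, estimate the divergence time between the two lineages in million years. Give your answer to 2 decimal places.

105.67

p = 240/1660 ≈ 0.144578.
d = −(3/4) ln(1 − 4p/3) = −0.75 ln(1 − 0.192771) = −0.75 ln(0.807229)
  = −0.75 × (-0.214148) = 0.160611 substitutions/site.
Under a molecular clock d = 2μt, so t = d/(2μ) = 0.160611 / (2 × 7.6 × 10^-10) = 105.67 million years.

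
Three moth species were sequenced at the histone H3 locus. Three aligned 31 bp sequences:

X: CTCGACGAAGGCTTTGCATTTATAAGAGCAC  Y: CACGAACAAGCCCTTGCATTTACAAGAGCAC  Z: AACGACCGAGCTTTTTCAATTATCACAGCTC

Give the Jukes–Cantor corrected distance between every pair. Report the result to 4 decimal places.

X–Y: 6/31 sites differ → p ≈ 0.193548, d = −0.75 ln(1 − 0.258064) = 0.223869 ≈ 0.2239.
X–Z: 11/31 sites differ → p ≈ 0.354839, d = −0.75 ln(1 − 0.473119) = 0.480585 ≈ 0.4806.
Y–Z: 11/31 sites differ → p ≈ 0.354839, d = −0.75 ln(1 − 0.473119) = 0.480585 ≈ 0.4806.

d(X,Y) = 0.2239, d(X,Z) = 0.4806, d(Y,Z) = 0.4806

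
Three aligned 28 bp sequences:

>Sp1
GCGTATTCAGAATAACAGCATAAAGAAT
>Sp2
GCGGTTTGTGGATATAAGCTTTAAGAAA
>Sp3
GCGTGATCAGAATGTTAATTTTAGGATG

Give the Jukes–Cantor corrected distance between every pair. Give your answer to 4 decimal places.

Sp1–Sp2: 10/28 sites differ → p ≈ 0.357143, d = −0.75 ln(1 − 0.476191) = 0.484971 ≈ 0.4850.
Sp1–Sp3: 12/28 sites differ → p ≈ 0.428571, d = −0.75 ln(1 − 0.571428) = 0.635472 ≈ 0.6355.
Sp2–Sp3: 13/28 sites differ → p ≈ 0.464286, d = −0.75 ln(1 − 0.619048) = 0.723811 ≈ 0.7238.

d(Sp1,Sp2) = 0.4850, d(Sp1,Sp3) = 0.6355, d(Sp2,Sp3) = 0.7238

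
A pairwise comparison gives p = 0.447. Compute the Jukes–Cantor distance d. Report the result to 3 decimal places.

d = −(3/4) ln(1 − 4p/3) = −0.75 ln(1 − 0.596) = −0.75 ln(0.404)
  = −0.75 × (-0.906340) = 0.679755 substitutions/site.

0.680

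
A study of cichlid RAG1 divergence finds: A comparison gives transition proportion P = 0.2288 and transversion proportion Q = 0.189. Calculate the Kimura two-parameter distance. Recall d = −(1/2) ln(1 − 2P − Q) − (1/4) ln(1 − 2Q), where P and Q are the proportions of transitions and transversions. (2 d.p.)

Under the Kimura two-parameter model, d = −½ ln(1 − 2P − Q) − ¼ ln(1 − 2Q).
1 − 2P − Q = 0.3534, giving −½ ln(0.3534) = 0.520077.
1 − 2Q = 0.622, giving −¼ ln(0.622) = 0.118704.
d = 0.520077 + 0.118704 = 0.638781.

0.64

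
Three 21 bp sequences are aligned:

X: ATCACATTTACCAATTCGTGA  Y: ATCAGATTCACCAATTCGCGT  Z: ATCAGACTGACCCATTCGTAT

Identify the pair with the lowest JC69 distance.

X and Y

X–Y: 4/21 differ, p = 0.190, d = 0.220.
X–Z: 6/21 differ, p = 0.286, d = 0.360.
Y–Z: 5/21 differ, p = 0.238, d = 0.286.
The smallest distance is between X and Y.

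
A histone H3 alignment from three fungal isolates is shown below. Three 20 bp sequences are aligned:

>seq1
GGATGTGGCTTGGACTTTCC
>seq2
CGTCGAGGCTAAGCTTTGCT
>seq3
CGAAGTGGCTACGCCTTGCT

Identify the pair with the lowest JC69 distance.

seq2 and seq3

seq1–seq2: 10/20 differ, p = 0.500, d = 0.824.
seq1–seq3: 7/20 differ, p = 0.350, d = 0.471.
seq2–seq3: 5/20 differ, p = 0.250, d = 0.304.
The smallest distance is between seq2 and seq3.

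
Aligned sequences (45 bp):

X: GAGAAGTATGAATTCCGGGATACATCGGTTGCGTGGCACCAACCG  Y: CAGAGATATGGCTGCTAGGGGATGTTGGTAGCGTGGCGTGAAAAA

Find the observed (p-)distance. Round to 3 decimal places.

The sequences differ at 20 of 45 positions.
p = 20/45 = 0.444444… ≈ 0.444 (to 3 d.p.).

0.444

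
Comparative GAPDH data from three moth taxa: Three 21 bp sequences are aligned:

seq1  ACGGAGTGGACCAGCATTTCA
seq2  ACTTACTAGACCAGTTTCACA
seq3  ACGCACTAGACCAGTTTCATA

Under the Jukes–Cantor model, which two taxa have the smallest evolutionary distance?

seq2 and seq3

seq1–seq2: 8/21 differ, p = 0.381, d = 0.532.
seq1–seq3: 8/21 differ, p = 0.381, d = 0.532.
seq2–seq3: 3/21 differ, p = 0.143, d = 0.158.
The smallest distance is between seq2 and seq3.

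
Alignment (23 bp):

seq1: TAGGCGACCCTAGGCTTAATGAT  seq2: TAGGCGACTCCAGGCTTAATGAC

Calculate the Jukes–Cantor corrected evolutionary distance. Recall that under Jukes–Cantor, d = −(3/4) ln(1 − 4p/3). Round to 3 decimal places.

The sequences differ at 3 of 23 sites (9, 11, 23), so p = 3/23 ≈ 0.130435.
d = −(3/4) ln(1 − 4p/3) = −0.75 ln(1 − 0.173913) = −0.75 ln(0.826087)
  = −0.75 × (-0.191055) = 0.143291 substitutions/site.

0.143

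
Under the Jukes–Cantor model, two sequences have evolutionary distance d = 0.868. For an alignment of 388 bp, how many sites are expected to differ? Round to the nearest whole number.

200

Invert JC69: p = (3/4)(1 − e^(−4d/3)) = 0.75 × (1 − e^(-1.157333)) = 0.75 × (1 − 0.314323) = 0.514258.
Expected differing sites = pL ≈ 0.514258 × 388 = 199.532104 ≈ 200.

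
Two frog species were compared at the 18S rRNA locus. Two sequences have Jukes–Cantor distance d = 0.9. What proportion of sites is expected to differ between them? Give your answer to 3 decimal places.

0.524

p = (3/4)(1 − e^(−4d/3)) = 0.75 × (1 − e^(-1.2)) = 0.75 × (1 − 0.301194) = 0.524105.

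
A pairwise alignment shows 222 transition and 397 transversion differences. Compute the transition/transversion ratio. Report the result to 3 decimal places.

0.559

R = 222/397 = 0.559193… ≈ 0.559 (to 3 d.p.).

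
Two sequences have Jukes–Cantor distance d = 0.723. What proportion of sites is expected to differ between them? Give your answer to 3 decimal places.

0.464

p = (3/4)(1 − e^(−4d/3)) = 0.75 × (1 − e^(-0.964)) = 0.75 × (1 − 0.381364) = 0.463977.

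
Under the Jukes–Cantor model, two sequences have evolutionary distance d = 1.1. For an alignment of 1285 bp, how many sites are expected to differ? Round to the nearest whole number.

Invert JC69: p = (3/4)(1 − e^(−4d/3)) = 0.75 × (1 − e^(-1.466667)) = 0.75 × (1 − 0.230693) = 0.576980.
Expected differing sites = pL ≈ 0.576980 × 1285 = 741.4193 ≈ 741.

741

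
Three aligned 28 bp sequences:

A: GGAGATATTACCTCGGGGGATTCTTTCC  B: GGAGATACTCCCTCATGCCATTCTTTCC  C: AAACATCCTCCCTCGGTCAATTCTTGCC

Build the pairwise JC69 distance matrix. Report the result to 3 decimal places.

d(A,B) = 0.252, d(A,C) = 0.485, d(B,C) = 0.420

A–B: 6/28 sites differ → p ≈ 0.214286, d = −0.75 ln(1 − 0.285715) = 0.252355 ≈ 0.252.
A–C: 10/28 sites differ → p ≈ 0.357143, d = −0.75 ln(1 − 0.476191) = 0.484971 ≈ 0.485.
B–C: 9/28 sites differ → p ≈ 0.321429, d = −0.75 ln(1 − 0.428572) = 0.419713 ≈ 0.420.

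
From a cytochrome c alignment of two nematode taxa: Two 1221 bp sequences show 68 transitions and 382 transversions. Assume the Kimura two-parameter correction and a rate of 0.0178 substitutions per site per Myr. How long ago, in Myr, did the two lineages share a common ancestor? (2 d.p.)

P = 68/1221 ≈ 0.055692 and Q = 382/1221 ≈ 0.312858.
Under the Kimura two-parameter model, d = −½ ln(1 − 2P − Q) − ¼ ln(1 − 2Q).
1 − 2P − Q = 0.575758, giving −½ ln(0.575758) = 0.276034.
1 − 2Q = 0.374284, giving −¼ ln(0.374284) = 0.245685.
d = 0.276034 + 0.245685 = 0.521719.
Under a molecular clock d = 2μt, so t = d/(2μ) = 0.521719 / (2 × 0.0178) = 14.66 Myr.

14.66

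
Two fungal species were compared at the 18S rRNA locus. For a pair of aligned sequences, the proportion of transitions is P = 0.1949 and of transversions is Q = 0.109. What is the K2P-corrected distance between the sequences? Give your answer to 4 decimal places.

0.4069

Under the Kimura two-parameter model, d = −½ ln(1 − 2P − Q) − ¼ ln(1 − 2Q).
1 − 2P − Q = 0.5012, giving −½ ln(0.5012) = 0.345375.
1 − 2Q = 0.782, giving −¼ ln(0.782) = 0.061475.
d = 0.345375 + 0.061475 = 0.406850.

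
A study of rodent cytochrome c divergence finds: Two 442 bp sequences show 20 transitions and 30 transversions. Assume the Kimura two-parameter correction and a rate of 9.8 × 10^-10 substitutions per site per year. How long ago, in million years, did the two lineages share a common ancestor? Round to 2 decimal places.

P = 20/442 ≈ 0.045249 and Q = 30/442 ≈ 0.067873.
Under the Kimura two-parameter model, d = −½ ln(1 − 2P − Q) − ¼ ln(1 − 2Q).
1 − 2P − Q = 0.841629, giving −½ ln(0.841629) = 0.086208.
1 − 2Q = 0.864254, giving −¼ ln(0.864254) = 0.036472.
d = 0.086208 + 0.036472 = 0.122680.
Under a molecular clock d = 2μt, so t = d/(2μ) = 0.122680 / (2 × 9.8 × 10^-10) = 62.59 million years.

62.59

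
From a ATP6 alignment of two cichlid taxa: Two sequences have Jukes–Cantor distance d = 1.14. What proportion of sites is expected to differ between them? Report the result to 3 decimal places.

0.586

p = (3/4)(1 − e^(−4d/3)) = 0.75 × (1 − e^(-1.52)) = 0.75 × (1 − 0.218712) = 0.585966.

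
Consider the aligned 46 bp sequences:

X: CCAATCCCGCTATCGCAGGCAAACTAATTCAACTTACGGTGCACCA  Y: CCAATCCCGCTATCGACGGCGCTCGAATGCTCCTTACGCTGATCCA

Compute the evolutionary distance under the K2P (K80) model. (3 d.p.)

Of 46 sites, 1 differences are transitions and 11 are transversions, so P = 1/46 ≈ 0.021739 and Q = 11/46 ≈ 0.23913.
Under the Kimura two-parameter model, d = −½ ln(1 − 2P − Q) − ¼ ln(1 − 2Q).
1 − 2P − Q = 0.717392, giving −½ ln(0.717392) = 0.166066.
1 − 2Q = 0.52174, giving −¼ ln(0.52174) = 0.162646.
d = 0.166066 + 0.162646 = 0.328712.

0.329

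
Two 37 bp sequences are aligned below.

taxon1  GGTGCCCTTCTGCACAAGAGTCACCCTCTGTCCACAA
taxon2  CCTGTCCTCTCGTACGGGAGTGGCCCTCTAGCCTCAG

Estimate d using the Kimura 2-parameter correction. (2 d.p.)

0.64

Of 37 sites, 10 differences are transitions and 5 are transversions, so P = 10/37 ≈ 0.27027 and Q = 5/37 ≈ 0.135135.
Under the Kimura two-parameter model, d = −½ ln(1 − 2P − Q) − ¼ ln(1 − 2Q).
1 − 2P − Q = 0.324325, giving −½ ln(0.324325) = 0.563005.
1 − 2Q = 0.72973, giving −¼ ln(0.72973) = 0.078770.
d = 0.563005 + 0.078770 = 0.641775.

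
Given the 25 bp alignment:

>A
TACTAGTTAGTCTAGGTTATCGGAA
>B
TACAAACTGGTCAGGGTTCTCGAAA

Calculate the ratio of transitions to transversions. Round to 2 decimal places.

1.67

Transitions are A↔G and C↔T; transversions are all other mismatches.
Transitions: 5. Transversions: 3.
R = 5/3 = 1.666666… ≈ 1.67 (to 2 d.p.).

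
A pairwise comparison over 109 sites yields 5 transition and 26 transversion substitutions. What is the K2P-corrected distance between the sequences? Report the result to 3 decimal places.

P = 5/109 ≈ 0.045872 and Q = 26/109 ≈ 0.238532.
Under the Kimura two-parameter model, d = −½ ln(1 − 2P − Q) − ¼ ln(1 − 2Q).
1 − 2P − Q = 0.669724, giving −½ ln(0.669724) = 0.200445.
1 − 2Q = 0.522936, giving −¼ ln(0.522936) = 0.162074.
d = 0.200445 + 0.162074 = 0.362519.

0.363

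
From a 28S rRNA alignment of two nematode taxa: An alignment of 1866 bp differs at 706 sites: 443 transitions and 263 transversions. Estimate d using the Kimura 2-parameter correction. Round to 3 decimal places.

0.561

P = 443/1866 ≈ 0.237406 and Q = 263/1866 ≈ 0.140943.
Under the Kimura two-parameter model, d = −½ ln(1 − 2P − Q) − ¼ ln(1 − 2Q).
1 − 2P − Q = 0.384245, giving −½ ln(0.384245) = 0.478237.
1 − 2Q = 0.718114, giving −¼ ln(0.718114) = 0.082782.
d = 0.478237 + 0.082782 = 0.561019.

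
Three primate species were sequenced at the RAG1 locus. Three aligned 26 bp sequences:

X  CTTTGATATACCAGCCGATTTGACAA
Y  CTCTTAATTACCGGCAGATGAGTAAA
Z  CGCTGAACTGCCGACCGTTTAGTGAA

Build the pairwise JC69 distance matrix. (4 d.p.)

d(X,Y) = 0.5393, d(X,Z) = 0.6228, d(Y,Z) = 0.4643

X–Y: 10/26 sites differ → p ≈ 0.384615, d = −0.75 ln(1 − 0.51282) = 0.539341 ≈ 0.5393.
X–Z: 11/26 sites differ → p ≈ 0.423077, d = −0.75 ln(1 − 0.564103) = 0.622762 ≈ 0.6228.
Y–Z: 9/26 sites differ → p ≈ 0.346154, d = −0.75 ln(1 − 0.461539) = 0.464280 ≈ 0.4643.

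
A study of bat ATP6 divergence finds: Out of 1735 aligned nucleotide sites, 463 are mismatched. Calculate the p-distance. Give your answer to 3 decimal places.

p = 463/1735 = 0.266858… ≈ 0.267 (to 3 d.p.).

0.267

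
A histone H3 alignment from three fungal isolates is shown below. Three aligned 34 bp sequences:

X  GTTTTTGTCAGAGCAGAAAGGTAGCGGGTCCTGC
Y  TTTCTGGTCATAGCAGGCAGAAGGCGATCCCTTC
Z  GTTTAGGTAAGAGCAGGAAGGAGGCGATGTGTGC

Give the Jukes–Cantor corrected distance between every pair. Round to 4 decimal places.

X–Y: 13/34 sites differ → p ≈ 0.382353, d = −0.75 ln(1 − 0.509804) = 0.534712 ≈ 0.5347.
X–Z: 11/34 sites differ → p ≈ 0.323529, d = −0.75 ln(1 − 0.431372) = 0.423397 ≈ 0.4234.
Y–Z: 11/34 sites differ → p ≈ 0.323529, d = −0.75 ln(1 − 0.431372) = 0.423397 ≈ 0.4234.

d(X,Y) = 0.5347, d(X,Z) = 0.4234, d(Y,Z) = 0.4234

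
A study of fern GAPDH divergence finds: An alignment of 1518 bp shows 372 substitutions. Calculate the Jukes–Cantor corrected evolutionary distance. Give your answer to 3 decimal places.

0.297

p = 372/1518 ≈ 0.245059.
d = −(3/4) ln(1 − 4p/3) = −0.75 ln(1 − 0.326745) = −0.75 ln(0.673255)
  = −0.75 × (-0.395631) = 0.296723 substitutions/site.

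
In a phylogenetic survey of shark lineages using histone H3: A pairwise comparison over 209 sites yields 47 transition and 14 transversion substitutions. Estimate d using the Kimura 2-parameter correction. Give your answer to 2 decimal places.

P = 47/209 ≈ 0.22488 and Q = 14/209 ≈ 0.066986.
Under the Kimura two-parameter model, d = −½ ln(1 − 2P − Q) − ¼ ln(1 − 2Q).
1 − 2P − Q = 0.483254, giving −½ ln(0.483254) = 0.363606.
1 − 2Q = 0.866028, giving −¼ ln(0.866028) = 0.035960.
d = 0.363606 + 0.035960 = 0.399566.

0.40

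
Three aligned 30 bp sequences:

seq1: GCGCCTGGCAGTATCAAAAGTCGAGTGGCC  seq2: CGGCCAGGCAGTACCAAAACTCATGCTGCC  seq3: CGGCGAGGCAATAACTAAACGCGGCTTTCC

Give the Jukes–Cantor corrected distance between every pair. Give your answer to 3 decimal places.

d(seq1,seq2) = 0.383, d(seq1,seq3) = 0.647, d(seq2,seq3) = 0.441

seq1–seq2: 9/30 sites differ → p = 0.3, d = −0.75 ln(1 − 0.4) = 0.383119 ≈ 0.383.
seq1–seq3: 13/30 sites differ → p ≈ 0.433333, d = −0.75 ln(1 − 0.577777) = 0.646666 ≈ 0.647.
seq2–seq3: 10/30 sites differ → p ≈ 0.333333, d = −0.75 ln(1 − 0.444444) = 0.440839 ≈ 0.441.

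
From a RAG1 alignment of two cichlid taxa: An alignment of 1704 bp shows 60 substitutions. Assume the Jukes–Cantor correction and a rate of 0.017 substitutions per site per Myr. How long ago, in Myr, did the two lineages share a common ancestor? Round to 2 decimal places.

1.06

p = 60/1704 ≈ 0.035211.
d = −(3/4) ln(1 − 4p/3) = −0.75 ln(1 − 0.046948) = −0.75 ln(0.953052)
  = −0.75 × (-0.048086) = 0.036065 substitutions/site.
Under a molecular clock d = 2μt, so t = d/(2μ) = 0.036065 / (2 × 0.017) = 1.06 Myr.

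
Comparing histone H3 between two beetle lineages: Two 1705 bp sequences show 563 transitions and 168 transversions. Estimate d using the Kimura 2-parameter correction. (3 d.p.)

0.766

P = 563/1705 ≈ 0.330205 and Q = 168/1705 ≈ 0.098534.
Under the Kimura two-parameter model, d = −½ ln(1 − 2P − Q) − ¼ ln(1 − 2Q).
1 − 2P − Q = 0.241056, giving −½ ln(0.241056) = 0.711363.
1 − 2Q = 0.802932, giving −¼ ln(0.802932) = 0.054871.
d = 0.711363 + 0.054871 = 0.766234.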